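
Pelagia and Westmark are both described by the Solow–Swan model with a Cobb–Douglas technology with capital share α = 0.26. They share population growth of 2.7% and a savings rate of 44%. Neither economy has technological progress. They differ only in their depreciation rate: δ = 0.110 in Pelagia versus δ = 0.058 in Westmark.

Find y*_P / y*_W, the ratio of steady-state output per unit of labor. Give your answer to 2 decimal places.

Steady-state y* = [s/(n + δ)]^(α/(1−α)), so the ratio is [ (s_P/(n + δ)_P) / (s_W/(n + δ)_W) ]^0.3514.
s_P/(n + δ)_P = 0.44/0.137 = 3.2117; s_W/(n + δ)_W = 0.44/0.085 = 5.1765.
Ratio = (3.2117/5.1765)^0.3514 = 0.6204^0.3514 ≈ 0.8456

y*_P / y*_W ≈ 0.85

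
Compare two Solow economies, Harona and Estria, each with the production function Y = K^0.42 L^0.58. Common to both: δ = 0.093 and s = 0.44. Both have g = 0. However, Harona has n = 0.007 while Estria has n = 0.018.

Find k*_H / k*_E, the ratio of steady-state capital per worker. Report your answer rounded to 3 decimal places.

Steady-state k* = [s/(n + δ)]^(1/(1−α)), so the ratio is [ (s_H/(n + δ)_H) / (s_E/(n + δ)_E) ]^1.7241.
s_H/(n + δ)_H = 0.44/0.100 = 4.4000; s_E/(n + δ)_E = 0.44/0.111 = 3.9640.
Ratio = (4.4000/3.9640)^1.7241 = 1.1100^1.7241 ≈ 1.1971

ratio ≈ 1.197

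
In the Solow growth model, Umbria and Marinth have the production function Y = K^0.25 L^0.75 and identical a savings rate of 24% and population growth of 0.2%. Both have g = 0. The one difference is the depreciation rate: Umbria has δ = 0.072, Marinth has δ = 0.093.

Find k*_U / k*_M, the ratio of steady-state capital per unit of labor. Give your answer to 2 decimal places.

ratio ≈ 1.40

Steady-state k* = [s/(n + δ)]^(1/(1−α)), so the ratio is [ (s_U/(n + δ)_U) / (s_M/(n + δ)_M) ]^1.3333.
s_U/(n + δ)_U = 0.24/0.074 = 3.2432; s_M/(n + δ)_M = 0.24/0.095 = 2.5263.
Ratio = (3.2432/2.5263)^1.3333 = 1.2838^1.3333 ≈ 1.3953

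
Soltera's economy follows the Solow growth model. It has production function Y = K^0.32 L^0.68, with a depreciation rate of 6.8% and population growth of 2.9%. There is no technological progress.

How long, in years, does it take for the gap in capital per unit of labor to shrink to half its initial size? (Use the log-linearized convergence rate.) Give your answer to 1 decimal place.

t_½ ≈ 10.5 years

Near the steady state the convergence rate is λ = (1 − α)(n + δ).
λ = (1 − 0.32) × 0.097 = 0.68 × 0.097 = 0.06596
Half-life = ln 2 / λ = 0.6931 / 0.06596 ≈ 10.51 years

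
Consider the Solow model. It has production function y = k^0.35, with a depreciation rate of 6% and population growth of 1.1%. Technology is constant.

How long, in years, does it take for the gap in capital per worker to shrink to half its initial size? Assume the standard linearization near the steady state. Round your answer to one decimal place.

t_½ ≈ 15.0 years

Near the steady state the convergence rate is λ = (1 − α)(n + δ).
λ = (1 − 0.35) × 0.071 = 0.65 × 0.071 = 0.04615
Half-life = ln 2 / λ = 0.6931 / 0.04615 ≈ 15.02 years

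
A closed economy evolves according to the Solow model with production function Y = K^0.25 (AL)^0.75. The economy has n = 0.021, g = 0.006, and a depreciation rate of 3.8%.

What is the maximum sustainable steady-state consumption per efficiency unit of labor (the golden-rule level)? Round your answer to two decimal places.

At the golden rule, f'(k) = n + g + δ, so α·k^(α−1) = n + g + δ and k_gold = (α/(n + g + δ))^(1/(1−α)).
k_gold = (0.25/0.065)^(1/0.75) = 3.8462^1.3333 ≈ 6.0259
c_gold = f(k_gold) − (n + g + δ)·k_gold = 1.5668 − 0.065×6.0259 ≈ 1.1751

c_gold ≈ 1.18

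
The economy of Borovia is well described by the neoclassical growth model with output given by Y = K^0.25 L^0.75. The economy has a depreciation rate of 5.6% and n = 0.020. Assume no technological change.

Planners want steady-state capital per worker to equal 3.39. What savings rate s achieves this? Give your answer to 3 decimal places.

s ≈ 0.190

At the steady state, Δk = 0, so s·k^α = (n + δ)·k.
So s / (n + δ) = (k*)^(1−α) = 3.39^0.75 = 2.4983.
Therefore s = 2.4983 × (n + δ) = 2.4983 × 0.076 = 0.1899.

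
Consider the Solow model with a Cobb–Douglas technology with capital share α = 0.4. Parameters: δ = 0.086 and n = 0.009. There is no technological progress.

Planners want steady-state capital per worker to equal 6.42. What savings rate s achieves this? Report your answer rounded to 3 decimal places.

s ≈ 0.290

At the steady state, Δk = 0, so s·k^α = (n + δ)·k.
So s / (n + δ) = (k*)^(1−α) = 6.42^0.6 = 3.0516.
Therefore s = 3.0516 × (n + δ) = 3.0516 × 0.095 = 0.2899.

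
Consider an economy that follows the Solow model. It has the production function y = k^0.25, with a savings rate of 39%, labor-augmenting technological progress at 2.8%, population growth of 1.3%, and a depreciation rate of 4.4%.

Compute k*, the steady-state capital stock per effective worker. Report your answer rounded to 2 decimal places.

k* ≈ 7.62

In steady state, investment equals break-even investment: s·k^α = (n + g + δ)·k.
Dividing both sides by k: k^(1−α) = s / (n + g + δ).
k^0.75 = 0.39 / (0.013 + 0.028 + 0.044) = 0.39 / 0.085 = 4.5882
k* = 4.5882^(1/0.75) ≈ 7.6241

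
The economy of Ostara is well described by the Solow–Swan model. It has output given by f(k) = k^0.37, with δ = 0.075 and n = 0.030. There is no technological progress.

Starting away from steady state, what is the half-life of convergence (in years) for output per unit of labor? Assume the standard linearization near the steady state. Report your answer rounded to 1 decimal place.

Near the steady state the convergence rate is λ = (1 − α)(n + δ).
λ = (1 − 0.37) × 0.105 = 0.63 × 0.105 = 0.06615
Half-life = ln 2 / λ = 0.6931 / 0.06615 ≈ 10.48 years

about 10.5 years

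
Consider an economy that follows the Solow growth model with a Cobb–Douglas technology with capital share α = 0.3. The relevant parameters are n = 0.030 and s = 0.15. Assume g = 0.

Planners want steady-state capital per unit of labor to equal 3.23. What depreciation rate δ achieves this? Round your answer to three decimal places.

In steady state, investment equals break-even investment: s·k^α = (n + δ)·k.
So s / (n + δ) = (k*)^(1−α) = 3.23^0.7 = 2.2722.
Therefore n + δ = s / 2.2722 = 0.15 / 2.2722 = 0.0660, so δ = 0.0660 − 0.030 = 0.0360.

δ ≈ 0.036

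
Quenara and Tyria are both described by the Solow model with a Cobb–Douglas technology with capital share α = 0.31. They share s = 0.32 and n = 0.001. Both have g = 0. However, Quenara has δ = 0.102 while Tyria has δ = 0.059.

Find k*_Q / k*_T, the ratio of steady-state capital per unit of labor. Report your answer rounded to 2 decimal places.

Steady-state k* = [s/(n + δ)]^(1/(1−α)), so the ratio is [ (s_Q/(n + δ)_Q) / (s_T/(n + δ)_T) ]^1.4493.
s_Q/(n + δ)_Q = 0.32/0.103 = 3.1068; s_T/(n + δ)_T = 0.32/0.060 = 5.3333.
Ratio = (3.1068/5.3333)^1.4493 = 0.5825^1.4493 ≈ 0.4569

k*_Q / k*_T ≈ 0.46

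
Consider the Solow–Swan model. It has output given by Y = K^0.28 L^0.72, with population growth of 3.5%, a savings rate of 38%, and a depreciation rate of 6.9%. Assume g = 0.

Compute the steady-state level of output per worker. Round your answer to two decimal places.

y* = 1.66

At the steady state, Δk = 0, so s·k^α = (n + δ)·k.
Dividing both sides by k: k^(1−α) = s / (n + δ).
k^0.72 = 0.38 / (0.035 + 0.069) = 0.38 / 0.104 = 3.6538
k* = 3.6538^(1/0.72) ≈ 6.0477
y* = (k*)^α = 6.0477^0.28 ≈ 1.6552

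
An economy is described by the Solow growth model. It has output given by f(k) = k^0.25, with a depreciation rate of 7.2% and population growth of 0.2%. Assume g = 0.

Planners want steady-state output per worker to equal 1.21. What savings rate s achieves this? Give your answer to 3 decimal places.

s ≈ 0.131

Steady state requires s·f(k) = (n + δ)·k, i.e. s·k^α = (n + δ)·k.
Since y* = [s/(n + δ)]^(α/(1−α)), we have s/(n + δ) = (y*)^((1−α)/α) = 1.21^3 = 1.7716.
Therefore s = 1.7716 × (n + δ) = 1.7716 × 0.074 = 0.1311.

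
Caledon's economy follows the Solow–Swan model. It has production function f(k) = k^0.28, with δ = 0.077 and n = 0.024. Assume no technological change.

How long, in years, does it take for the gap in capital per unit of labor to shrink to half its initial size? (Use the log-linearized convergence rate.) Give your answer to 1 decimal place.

t_½ ≈ 9.5 years

Near the steady state the convergence rate is λ = (1 − α)(n + δ).
λ = (1 − 0.28) × 0.101 = 0.72 × 0.101 = 0.07272
Half-life = ln 2 / λ = 0.6931 / 0.07272 ≈ 9.53 years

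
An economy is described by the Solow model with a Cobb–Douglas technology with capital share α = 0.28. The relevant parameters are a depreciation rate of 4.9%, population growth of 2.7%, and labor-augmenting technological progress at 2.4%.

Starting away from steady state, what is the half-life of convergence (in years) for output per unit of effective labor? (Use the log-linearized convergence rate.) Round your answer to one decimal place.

t_½ ≈ 9.6 years

Near the steady state the convergence rate is λ = (1 − α)(n + g + δ).
λ = (1 − 0.28) × 0.100 = 0.72 × 0.100 = 0.0720
Half-life = ln 2 / λ = 0.6931 / 0.0720 ≈ 9.63 years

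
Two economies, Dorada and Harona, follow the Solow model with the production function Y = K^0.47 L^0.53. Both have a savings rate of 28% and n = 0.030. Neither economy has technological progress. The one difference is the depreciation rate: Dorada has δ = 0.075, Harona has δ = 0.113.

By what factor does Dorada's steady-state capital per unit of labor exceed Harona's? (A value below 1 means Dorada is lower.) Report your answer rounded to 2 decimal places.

ratio ≈ 1.79

Steady-state k* = [s/(n + δ)]^(1/(1−α)), so the ratio is [ (s_D/(n + δ)_D) / (s_H/(n + δ)_H) ]^1.8868.
s_D/(n + δ)_D = 0.28/0.105 = 2.6667; s_H/(n + δ)_H = 0.28/0.143 = 1.9580.
Ratio = (2.6667/1.9580)^1.8868 = 1.3620^1.8868 ≈ 1.7913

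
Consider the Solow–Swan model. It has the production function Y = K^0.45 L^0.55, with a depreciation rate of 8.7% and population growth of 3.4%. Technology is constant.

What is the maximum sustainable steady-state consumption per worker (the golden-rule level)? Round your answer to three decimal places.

At the golden rule, f'(k) = n + δ, so α·k^(α−1) = n + δ and k_gold = (α/(n + δ))^(1/(1−α)).
k_gold = (0.45/0.121)^(1/0.55) = 3.7190^1.8182 ≈ 10.8930
c_gold = f(k_gold) − (n + δ)·k_gold = 2.9290 − 0.121×10.8930 ≈ 1.6109

c_gold ≈ 1.611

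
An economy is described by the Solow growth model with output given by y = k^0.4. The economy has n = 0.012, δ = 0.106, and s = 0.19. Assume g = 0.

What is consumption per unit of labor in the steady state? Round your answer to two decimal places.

c* = 1.11

In steady state, investment equals break-even investment: s·k^α = (n + δ)·k.
Dividing both sides by k: k^(1−α) = s / (n + δ).
k^0.6 = 0.19 / (0.012 + 0.106) = 0.19 / 0.118 = 1.6102
k* = 1.6102^(1/0.6) ≈ 2.2121
y* = (k*)^α = 2.2121^0.4 ≈ 1.3738
c* = (1 − s)·y* = (1 − 0.19) × 1.3738 ≈ 1.1128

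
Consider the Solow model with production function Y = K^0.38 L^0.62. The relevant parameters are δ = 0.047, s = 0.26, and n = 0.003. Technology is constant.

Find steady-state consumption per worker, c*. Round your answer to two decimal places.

Steady state requires s·f(k) = (n + δ)·k, i.e. s·k^α = (n + δ)·k.
Dividing both sides by k: k^(1−α) = s / (n + δ).
k^0.62 = 0.26 / (0.003 + 0.047) = 0.26 / 0.050 = 5.2000
k* = 5.2000^(1/0.62) ≈ 14.2838
y* = (k*)^α = 14.2838^0.38 ≈ 2.7469
c* = (1 − s)·y* = (1 − 0.26) × 2.7469 ≈ 2.0327

c* ≈ 2.03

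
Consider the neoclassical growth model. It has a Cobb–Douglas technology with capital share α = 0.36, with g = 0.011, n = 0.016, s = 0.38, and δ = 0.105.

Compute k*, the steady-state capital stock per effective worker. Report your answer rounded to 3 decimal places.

k* ≈ 5.218

In steady state, investment equals break-even investment: s·k^α = (n + g + δ)·k.
Dividing both sides by k: k^(1−α) = s / (n + g + δ).
k^0.64 = 0.38 / (0.016 + 0.011 + 0.105) = 0.38 / 0.132 = 2.8788
k* = 2.8788^(1/0.64) ≈ 5.2182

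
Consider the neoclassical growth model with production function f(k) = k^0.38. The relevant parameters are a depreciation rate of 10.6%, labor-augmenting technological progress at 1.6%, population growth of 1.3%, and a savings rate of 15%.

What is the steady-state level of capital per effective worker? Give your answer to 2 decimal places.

In steady state, investment equals break-even investment: s·k^α = (n + g + δ)·k.
Rearranging, k^(1−α) = s / (n + g + δ).
k^0.62 = 0.15 / (0.013 + 0.016 + 0.106) = 0.15 / 0.135 = 1.1111
k* = 1.1111^(1/0.62) ≈ 1.1852

k* ≈ 1.19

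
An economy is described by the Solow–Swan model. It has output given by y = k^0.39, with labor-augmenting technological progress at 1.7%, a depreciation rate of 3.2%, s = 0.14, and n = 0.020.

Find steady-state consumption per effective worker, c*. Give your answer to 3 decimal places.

At the steady state, Δk = 0, so s·k^α = (n + g + δ)·k.
Rearranging, k^(1−α) = s / (n + g + δ).
k^0.61 = 0.14 / (0.020 + 0.017 + 0.032) = 0.14 / 0.069 = 2.0290
k* = 2.0290^(1/0.61) ≈ 3.1896
y* = (k*)^α = 3.1896^0.39 ≈ 1.5720
c* = (1 − s)·y* = (1 − 0.14) × 1.5720 ≈ 1.3519

c* ≈ 1.352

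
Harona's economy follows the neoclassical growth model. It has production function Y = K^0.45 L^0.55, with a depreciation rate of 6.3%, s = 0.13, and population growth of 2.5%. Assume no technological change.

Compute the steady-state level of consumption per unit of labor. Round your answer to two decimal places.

c* ≈ 1.20

At the steady state, Δk = 0, so s·k^α = (n + δ)·k.
Rearranging, k^(1−α) = s / (n + δ).
k^0.55 = 0.13 / (0.025 + 0.063) = 0.13 / 0.088 = 1.4773
k* = 1.4773^(1/0.55) ≈ 2.0329
y* = (k*)^α = 2.0329^0.45 ≈ 1.3761
c* = (1 − s)·y* = (1 − 0.13) × 1.3761 ≈ 1.1972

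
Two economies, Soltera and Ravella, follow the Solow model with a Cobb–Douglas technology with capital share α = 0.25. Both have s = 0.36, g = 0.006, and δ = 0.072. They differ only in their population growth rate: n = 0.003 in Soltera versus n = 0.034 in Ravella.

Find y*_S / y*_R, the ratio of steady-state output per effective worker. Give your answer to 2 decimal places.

Steady-state y* = [s/(n + g + δ)]^(α/(1−α)), so the ratio is [ (s_S/(n + g + δ)_S) / (s_R/(n + g + δ)_R) ]^0.3333.
s_S/(n + g + δ)_S = 0.36/0.081 = 4.4444; s_R/(n + g + δ)_R = 0.36/0.112 = 3.2143.
Ratio = (4.4444/3.2143)^0.3333 = 1.3827^0.3333 ≈ 1.1140

y*_S / y*_R ≈ 1.11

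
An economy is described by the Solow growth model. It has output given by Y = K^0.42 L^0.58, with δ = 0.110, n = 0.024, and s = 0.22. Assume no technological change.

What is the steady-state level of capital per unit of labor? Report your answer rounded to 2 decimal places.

k* ≈ 2.35

At the steady state, Δk = 0, so s·k^α = (n + δ)·k.
Rearranging, k^(1−α) = s / (n + δ).
k^0.58 = 0.22 / (0.024 + 0.110) = 0.22 / 0.134 = 1.6418
k* = 1.6418^(1/0.58) ≈ 2.3509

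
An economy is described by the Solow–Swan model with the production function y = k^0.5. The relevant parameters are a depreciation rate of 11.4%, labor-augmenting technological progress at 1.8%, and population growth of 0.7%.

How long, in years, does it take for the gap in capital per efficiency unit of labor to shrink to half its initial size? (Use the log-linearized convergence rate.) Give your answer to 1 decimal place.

Near the steady state the convergence rate is λ = (1 − α)(n + g + δ).
λ = (1 − 0.5) × 0.139 = 0.5 × 0.139 = 0.0695
Half-life = ln 2 / λ = 0.6931 / 0.0695 ≈ 9.97 years

t_½ ≈ 10.0 years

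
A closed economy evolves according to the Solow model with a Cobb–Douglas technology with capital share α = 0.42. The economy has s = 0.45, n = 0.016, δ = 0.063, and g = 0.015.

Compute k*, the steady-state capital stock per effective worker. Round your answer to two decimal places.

In steady state, investment equals break-even investment: s·k^α = (n + g + δ)·k.
Dividing both sides by k: k^(1−α) = s / (n + g + δ).
k^0.58 = 0.45 / (0.016 + 0.015 + 0.063) = 0.45 / 0.094 = 4.7872
k* = 4.7872^(1/0.58) ≈ 14.8783

k* ≈ 14.88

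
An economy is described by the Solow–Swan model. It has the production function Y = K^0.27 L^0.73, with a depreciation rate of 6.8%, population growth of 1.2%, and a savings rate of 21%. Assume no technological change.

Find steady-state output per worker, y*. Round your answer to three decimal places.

y* ≈ 1.429

Steady state requires s·f(k) = (n + δ)·k, i.e. s·k^α = (n + δ)·k.
Dividing both sides by k: k^(1−α) = s / (n + δ).
k^0.73 = 0.21 / (0.012 + 0.068) = 0.21 / 0.080 = 2.6250
k* = 2.6250^(1/0.73) ≈ 3.7510
y* = (k*)^α = 3.7510^0.27 ≈ 1.4290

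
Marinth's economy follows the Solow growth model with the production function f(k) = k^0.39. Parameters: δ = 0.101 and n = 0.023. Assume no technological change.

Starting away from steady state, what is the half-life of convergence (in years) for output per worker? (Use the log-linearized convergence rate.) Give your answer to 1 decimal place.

half-life ≈ 9.2 years

Near the steady state the convergence rate is λ = (1 − α)(n + δ).
λ = (1 − 0.39) × 0.124 = 0.61 × 0.124 = 0.07564
Half-life = ln 2 / λ = 0.6931 / 0.07564 ≈ 9.16 years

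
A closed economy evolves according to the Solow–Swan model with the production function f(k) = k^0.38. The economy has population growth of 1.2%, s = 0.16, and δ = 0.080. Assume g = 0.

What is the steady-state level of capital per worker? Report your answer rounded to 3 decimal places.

At the steady state, Δk = 0, so s·k^α = (n + δ)·k.
Dividing both sides by k: k^(1−α) = s / (n + δ).
k^0.62 = 0.16 / (0.012 + 0.080) = 0.16 / 0.092 = 1.7391
k* = 1.7391^(1/0.62) ≈ 2.4413

k* = 2.441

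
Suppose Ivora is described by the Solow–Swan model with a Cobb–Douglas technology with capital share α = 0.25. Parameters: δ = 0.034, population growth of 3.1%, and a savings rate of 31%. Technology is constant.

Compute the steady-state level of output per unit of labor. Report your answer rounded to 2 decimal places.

At the steady state, Δk = 0, so s·k^α = (n + δ)·k.
Rearranging, k^(1−α) = s / (n + δ).
k^0.75 = 0.31 / (0.031 + 0.034) = 0.31 / 0.065 = 4.7692
k* = 4.7692^(1/0.75) ≈ 8.0278
y* = (k*)^α = 8.0278^0.25 ≈ 1.6833

y* = 1.68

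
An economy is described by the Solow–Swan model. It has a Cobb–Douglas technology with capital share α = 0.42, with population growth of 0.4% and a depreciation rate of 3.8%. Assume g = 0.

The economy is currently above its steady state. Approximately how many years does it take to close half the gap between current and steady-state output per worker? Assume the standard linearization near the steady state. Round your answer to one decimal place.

about 28.5 years

Near the steady state the convergence rate is λ = (1 − α)(n + δ).
λ = (1 − 0.42) × 0.042 = 0.58 × 0.042 = 0.02436
Half-life = ln 2 / λ = 0.6931 / 0.02436 ≈ 28.45 years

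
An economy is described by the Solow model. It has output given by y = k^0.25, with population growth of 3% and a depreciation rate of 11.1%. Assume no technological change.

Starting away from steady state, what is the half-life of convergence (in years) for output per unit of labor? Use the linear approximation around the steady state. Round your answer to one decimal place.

Near the steady state the convergence rate is λ = (1 − α)(n + δ).
λ = (1 − 0.25) × 0.141 = 0.75 × 0.141 = 0.10575
Half-life = ln 2 / λ = 0.6931 / 0.10575 ≈ 6.55 years

half-life ≈ 6.6 years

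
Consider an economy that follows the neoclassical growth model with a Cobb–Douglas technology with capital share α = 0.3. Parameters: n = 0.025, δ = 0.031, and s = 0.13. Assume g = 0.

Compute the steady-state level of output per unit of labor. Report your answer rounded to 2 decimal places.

At the steady state, Δk = 0, so s·k^α = (n + δ)·k.
Dividing both sides by k: k^(1−α) = s / (n + δ).
k^0.7 = 0.13 / (0.025 + 0.031) = 0.13 / 0.056 = 2.3214
k* = 2.3214^(1/0.7) ≈ 3.3304
y* = (k*)^α = 3.3304^0.3 ≈ 1.4347

y* ≈ 1.43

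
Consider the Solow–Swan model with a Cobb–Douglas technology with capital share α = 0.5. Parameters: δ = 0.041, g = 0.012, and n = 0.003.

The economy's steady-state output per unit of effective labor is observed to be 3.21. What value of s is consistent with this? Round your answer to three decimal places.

At the steady state, Δk = 0, so s·k^α = (n + g + δ)·k.
Since y* = [s/(n + g + δ)]^(α/(1−α)), we have s/(n + g + δ) = (y*)^((1−α)/α) = 3.21^1 = 3.2100.
Therefore s = 3.2100 × (n + g + δ) = 3.2100 × 0.056 = 0.1798.

s ≈ 0.180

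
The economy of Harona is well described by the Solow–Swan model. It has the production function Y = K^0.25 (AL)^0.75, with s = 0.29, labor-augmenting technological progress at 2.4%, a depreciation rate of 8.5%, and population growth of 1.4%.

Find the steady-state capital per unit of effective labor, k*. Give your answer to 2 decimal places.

In steady state, investment equals break-even investment: s·k^α = (n + g + δ)·k.
Dividing both sides by k: k^(1−α) = s / (n + g + δ).
k^0.75 = 0.29 / (0.014 + 0.024 + 0.085) = 0.29 / 0.123 = 2.3577
k* = 2.3577^(1/0.75) ≈ 3.1380

k* ≈ 3.14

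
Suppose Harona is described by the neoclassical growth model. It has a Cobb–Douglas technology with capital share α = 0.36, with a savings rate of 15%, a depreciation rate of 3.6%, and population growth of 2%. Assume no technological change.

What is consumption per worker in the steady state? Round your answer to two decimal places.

c* = 1.48

At the steady state, Δk = 0, so s·k^α = (n + δ)·k.
Dividing both sides by k: k^(1−α) = s / (n + δ).
k^0.64 = 0.15 / (0.020 + 0.036) = 0.15 / 0.056 = 2.6786
k* = 2.6786^(1/0.64) ≈ 4.6624
y* = (k*)^α = 4.6624^0.36 ≈ 1.7406
c* = (1 − s)·y* = (1 − 0.15) × 1.7406 ≈ 1.4795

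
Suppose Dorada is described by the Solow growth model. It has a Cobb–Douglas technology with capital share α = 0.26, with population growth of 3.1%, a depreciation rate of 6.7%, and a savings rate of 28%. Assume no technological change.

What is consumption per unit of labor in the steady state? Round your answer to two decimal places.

c* = 1.04

At the steady state, Δk = 0, so s·k^α = (n + δ)·k.
Dividing both sides by k: k^(1−α) = s / (n + δ).
k^0.74 = 0.28 / (0.031 + 0.067) = 0.28 / 0.098 = 2.8571
k* = 2.8571^(1/0.74) ≈ 4.1316
y* = (k*)^α = 4.1316^0.26 ≈ 1.4461
c* = (1 − s)·y* = (1 − 0.28) × 1.4461 ≈ 1.0412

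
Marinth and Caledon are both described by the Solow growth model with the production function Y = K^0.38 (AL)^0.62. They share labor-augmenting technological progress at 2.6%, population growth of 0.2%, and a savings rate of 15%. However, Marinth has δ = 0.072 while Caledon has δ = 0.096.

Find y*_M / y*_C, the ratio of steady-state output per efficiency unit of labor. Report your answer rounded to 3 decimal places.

Steady-state y* = [s/(n + g + δ)]^(α/(1−α)), so the ratio is [ (s_M/(n + g + δ)_M) / (s_C/(n + g + δ)_C) ]^0.6129.
s_M/(n + g + δ)_M = 0.15/0.100 = 1.5000; s_C/(n + g + δ)_C = 0.15/0.124 = 1.2097.
Ratio = (1.5000/1.2097)^0.6129 = 1.2400^0.6129 ≈ 1.1409

ratio ≈ 1.141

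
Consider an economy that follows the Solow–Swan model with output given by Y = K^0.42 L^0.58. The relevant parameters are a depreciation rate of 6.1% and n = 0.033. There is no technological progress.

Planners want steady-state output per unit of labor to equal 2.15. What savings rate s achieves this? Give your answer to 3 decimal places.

In steady state, investment equals break-even investment: s·k^α = (n + δ)·k.
Since y* = [s/(n + δ)]^(α/(1−α)), we have s/(n + δ) = (y*)^((1−α)/α) = 2.15^1.381 = 2.8780.
Therefore s = 2.8780 × (n + δ) = 2.8780 × 0.094 = 0.2705.

s ≈ 0.271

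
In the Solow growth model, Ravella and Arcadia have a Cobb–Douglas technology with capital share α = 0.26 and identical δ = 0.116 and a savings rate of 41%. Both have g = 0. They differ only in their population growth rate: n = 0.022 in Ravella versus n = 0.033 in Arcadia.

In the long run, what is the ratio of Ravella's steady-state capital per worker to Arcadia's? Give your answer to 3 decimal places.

ratio ≈ 1.109

Steady-state k* = [s/(n + δ)]^(1/(1−α)), so the ratio is [ (s_R/(n + δ)_R) / (s_A/(n + δ)_A) ]^1.3514.
s_R/(n + δ)_R = 0.41/0.138 = 2.9710; s_A/(n + δ)_A = 0.41/0.149 = 2.7517.
Ratio = (2.9710/2.7517)^1.3514 = 1.0797^1.3514 ≈ 1.1092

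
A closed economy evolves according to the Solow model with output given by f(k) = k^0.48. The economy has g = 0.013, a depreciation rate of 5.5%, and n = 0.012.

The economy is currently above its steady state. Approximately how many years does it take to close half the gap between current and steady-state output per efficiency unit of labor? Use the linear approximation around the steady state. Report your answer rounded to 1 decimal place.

Near the steady state the convergence rate is λ = (1 − α)(n + g + δ).
λ = (1 − 0.48) × 0.080 = 0.52 × 0.080 = 0.0416
Half-life = ln 2 / λ = 0.6931 / 0.0416 ≈ 16.66 years

about 16.7 years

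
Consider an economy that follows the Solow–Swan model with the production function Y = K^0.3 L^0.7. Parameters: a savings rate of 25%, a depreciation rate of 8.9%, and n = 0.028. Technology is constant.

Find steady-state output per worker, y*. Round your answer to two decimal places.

y* = 1.38

Steady state requires s·f(k) = (n + δ)·k, i.e. s·k^α = (n + δ)·k.
Dividing both sides by k: k^(1−α) = s / (n + δ).
k^0.7 = 0.25 / (0.028 + 0.089) = 0.25 / 0.117 = 2.1368
k* = 2.1368^(1/0.7) ≈ 2.9586
y* = (k*)^α = 2.9586^0.3 ≈ 1.3846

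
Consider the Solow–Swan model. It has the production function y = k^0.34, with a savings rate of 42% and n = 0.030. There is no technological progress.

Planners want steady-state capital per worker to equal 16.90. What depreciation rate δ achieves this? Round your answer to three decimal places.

δ ≈ 0.035

In steady state, investment equals break-even investment: s·k^α = (n + δ)·k.
So s / (n + δ) = (k*)^(1−α) = 16.90^0.66 = 6.4626.
Therefore n + δ = s / 6.4626 = 0.42 / 6.4626 = 0.0650, so δ = 0.0650 − 0.030 = 0.0350.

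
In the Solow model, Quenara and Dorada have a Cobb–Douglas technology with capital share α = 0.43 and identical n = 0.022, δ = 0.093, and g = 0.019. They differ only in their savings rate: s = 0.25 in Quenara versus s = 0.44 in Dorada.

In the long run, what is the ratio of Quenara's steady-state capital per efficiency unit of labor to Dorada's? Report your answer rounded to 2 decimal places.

k*_Q / k*_D ≈ 0.37

Steady-state k* = [s/(n + g + δ)]^(1/(1−α)), so the ratio is [ (s_Q/(n + g + δ)_Q) / (s_D/(n + g + δ)_D) ]^1.7544.
s_Q/(n + g + δ)_Q = 0.25/0.134 = 1.8657; s_D/(n + g + δ)_D = 0.44/0.134 = 3.2836.
Ratio = (1.8657/3.2836)^1.7544 = 0.5682^1.7544 ≈ 0.3709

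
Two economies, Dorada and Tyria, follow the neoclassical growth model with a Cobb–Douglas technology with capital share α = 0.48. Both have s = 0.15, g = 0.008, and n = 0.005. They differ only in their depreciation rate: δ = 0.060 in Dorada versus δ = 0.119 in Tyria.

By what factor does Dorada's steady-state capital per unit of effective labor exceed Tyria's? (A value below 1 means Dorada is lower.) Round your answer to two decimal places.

k*_D / k*_T ≈ 3.12

Steady-state k* = [s/(n + g + δ)]^(1/(1−α)), so the ratio is [ (s_D/(n + g + δ)_D) / (s_T/(n + g + δ)_T) ]^1.9231.
s_D/(n + g + δ)_D = 0.15/0.073 = 2.0548; s_T/(n + g + δ)_T = 0.15/0.132 = 1.1364.
Ratio = (2.0548/1.1364)^1.9231 = 1.8082^1.9231 ≈ 3.1240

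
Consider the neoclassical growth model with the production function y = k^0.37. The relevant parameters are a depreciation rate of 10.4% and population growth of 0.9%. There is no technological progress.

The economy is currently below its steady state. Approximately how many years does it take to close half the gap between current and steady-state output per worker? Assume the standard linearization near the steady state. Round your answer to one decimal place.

Near the steady state the convergence rate is λ = (1 − α)(n + δ).
λ = (1 − 0.37) × 0.113 = 0.63 × 0.113 = 0.07119
Half-life = ln 2 / λ = 0.6931 / 0.07119 ≈ 9.74 years

half-life ≈ 9.7 years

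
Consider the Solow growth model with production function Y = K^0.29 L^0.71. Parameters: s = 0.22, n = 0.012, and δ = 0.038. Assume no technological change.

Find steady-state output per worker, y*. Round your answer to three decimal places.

y* ≈ 1.832

In steady state, investment equals break-even investment: s·k^α = (n + δ)·k.
Rearranging, k^(1−α) = s / (n + δ).
k^0.71 = 0.22 / (0.012 + 0.038) = 0.22 / 0.050 = 4.4000
k* = 4.4000^(1/0.71) ≈ 8.0588
y* = (k*)^α = 8.0588^0.29 ≈ 1.8315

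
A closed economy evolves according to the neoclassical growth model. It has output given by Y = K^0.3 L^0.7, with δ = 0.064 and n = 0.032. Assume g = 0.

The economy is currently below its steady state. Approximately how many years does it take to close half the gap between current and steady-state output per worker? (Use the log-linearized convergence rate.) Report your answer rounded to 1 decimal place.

t_½ ≈ 10.3 years

Near the steady state the convergence rate is λ = (1 − α)(n + δ).
λ = (1 − 0.3) × 0.096 = 0.7 × 0.096 = 0.0672
Half-life = ln 2 / λ = 0.6931 / 0.0672 ≈ 10.31 years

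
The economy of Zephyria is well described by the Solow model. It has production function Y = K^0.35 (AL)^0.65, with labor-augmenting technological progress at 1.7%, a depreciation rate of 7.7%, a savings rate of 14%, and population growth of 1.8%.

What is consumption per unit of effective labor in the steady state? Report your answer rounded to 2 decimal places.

c* = 0.97

At the steady state, Δk = 0, so s·k^α = (n + g + δ)·k.
Rearranging, k^(1−α) = s / (n + g + δ).
k^0.65 = 0.14 / (0.018 + 0.017 + 0.077) = 0.14 / 0.112 = 1.2500
k* = 1.2500^(1/0.65) ≈ 1.4096
y* = (k*)^α = 1.4096^0.35 ≈ 1.1277
c* = (1 − s)·y* = (1 − 0.14) × 1.1277 ≈ 0.9698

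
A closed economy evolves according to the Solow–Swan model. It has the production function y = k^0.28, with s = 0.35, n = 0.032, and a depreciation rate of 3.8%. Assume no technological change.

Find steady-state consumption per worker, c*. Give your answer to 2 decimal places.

Steady state requires s·f(k) = (n + δ)·k, i.e. s·k^α = (n + δ)·k.
Rearranging, k^(1−α) = s / (n + δ).
k^0.72 = 0.35 / (0.032 + 0.038) = 0.35 / 0.070 = 5.0000
k* = 5.0000^(1/0.72) ≈ 9.3496
y* = (k*)^α = 9.3496^0.28 ≈ 1.8699
c* = (1 − s)·y* = (1 − 0.35) × 1.8699 ≈ 1.2154

c* ≈ 1.22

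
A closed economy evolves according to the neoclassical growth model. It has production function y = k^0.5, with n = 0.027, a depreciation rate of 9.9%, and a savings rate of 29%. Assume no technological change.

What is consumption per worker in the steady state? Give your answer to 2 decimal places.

At the steady state, Δk = 0, so s·k^α = (n + δ)·k.
Dividing both sides by k: k^(1−α) = s / (n + δ).
k^0.5 = 0.29 / (0.027 + 0.099) = 0.29 / 0.126 = 2.3016
k* = 2.3016^(1/0.5) ≈ 5.2974
y* = (k*)^α = 5.2974^0.5 ≈ 2.3016
c* = (1 − s)·y* = (1 − 0.29) × 2.3016 ≈ 1.6341

c* ≈ 1.63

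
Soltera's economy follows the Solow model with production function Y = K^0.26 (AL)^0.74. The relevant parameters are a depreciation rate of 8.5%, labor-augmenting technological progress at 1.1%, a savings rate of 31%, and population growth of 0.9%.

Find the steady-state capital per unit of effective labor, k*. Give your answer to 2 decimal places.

k* = 4.32

In steady state, investment equals break-even investment: s·k^α = (n + g + δ)·k.
Rearranging, k^(1−α) = s / (n + g + δ).
k^0.74 = 0.31 / (0.009 + 0.011 + 0.085) = 0.31 / 0.105 = 2.9524
k* = 2.9524^(1/0.74) ≈ 4.3189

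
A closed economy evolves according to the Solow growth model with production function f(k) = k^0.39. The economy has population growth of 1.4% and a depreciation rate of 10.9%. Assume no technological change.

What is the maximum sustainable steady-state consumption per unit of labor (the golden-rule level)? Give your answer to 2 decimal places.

At the golden rule, f'(k) = n + δ, so α·k^(α−1) = n + δ and k_gold = (α/(n + δ))^(1/(1−α)).
k_gold = (0.39/0.123)^(1/0.61) = 3.1707^1.6393 ≈ 6.6305
c_gold = f(k_gold) − (n + δ)·k_gold = 2.0912 − 0.123×6.6305 ≈ 1.2756

c_gold ≈ 1.28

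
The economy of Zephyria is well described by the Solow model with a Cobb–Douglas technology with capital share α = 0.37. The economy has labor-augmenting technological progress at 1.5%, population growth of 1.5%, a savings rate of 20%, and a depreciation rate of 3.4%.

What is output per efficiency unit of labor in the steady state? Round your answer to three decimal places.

y* ≈ 1.953

At the steady state, Δk = 0, so s·k^α = (n + g + δ)·k.
Dividing both sides by k: k^(1−α) = s / (n + g + δ).
k^0.63 = 0.20 / (0.015 + 0.015 + 0.034) = 0.20 / 0.064 = 3.1250
k* = 3.1250^(1/0.63) ≈ 6.1021
y* = (k*)^α = 6.1021^0.37 ≈ 1.9527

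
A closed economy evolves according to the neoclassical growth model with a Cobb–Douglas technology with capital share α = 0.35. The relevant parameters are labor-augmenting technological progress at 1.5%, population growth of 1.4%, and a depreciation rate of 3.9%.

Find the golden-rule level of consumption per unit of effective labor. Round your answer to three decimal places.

c_gold ≈ 1.571

At the golden rule, f'(k) = n + g + δ, so α·k^(α−1) = n + g + δ and k_gold = (α/(n + g + δ))^(1/(1−α)).
k_gold = (0.35/0.068)^(1/0.65) = 5.1471^1.5385 ≈ 12.4377
c_gold = f(k_gold) − (n + g + δ)·k_gold = 2.4163 − 0.068×12.4377 ≈ 1.5705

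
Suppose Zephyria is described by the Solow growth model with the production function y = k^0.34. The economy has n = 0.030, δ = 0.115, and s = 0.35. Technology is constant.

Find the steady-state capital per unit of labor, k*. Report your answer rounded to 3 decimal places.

k* ≈ 3.801

In steady state, investment equals break-even investment: s·k^α = (n + δ)·k.
Rearranging, k^(1−α) = s / (n + δ).
k^0.66 = 0.35 / (0.030 + 0.115) = 0.35 / 0.145 = 2.4138
k* = 2.4138^(1/0.66) ≈ 3.8006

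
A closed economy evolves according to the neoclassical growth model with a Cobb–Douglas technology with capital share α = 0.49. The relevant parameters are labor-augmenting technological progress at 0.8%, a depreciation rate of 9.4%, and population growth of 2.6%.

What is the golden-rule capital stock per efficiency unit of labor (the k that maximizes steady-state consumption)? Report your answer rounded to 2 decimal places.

The golden rule sets f'(k) = n + g + δ, i.e. α·k^(α−1) = n + g + δ.
So k^(1−α) = α / (n + g + δ) = 0.49 / 0.128 = 3.8281.
k_gold = 3.8281^(1/0.51) ≈ 13.9029

k_gold ≈ 13.90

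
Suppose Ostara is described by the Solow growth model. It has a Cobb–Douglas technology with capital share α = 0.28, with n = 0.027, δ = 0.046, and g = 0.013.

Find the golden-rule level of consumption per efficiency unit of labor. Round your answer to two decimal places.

c_gold ≈ 1.14

At the golden rule, f'(k) = n + g + δ, so α·k^(α−1) = n + g + δ and k_gold = (α/(n + g + δ))^(1/(1−α)).
k_gold = (0.28/0.086)^(1/0.72) = 3.2558^1.3889 ≈ 5.1526
c_gold = f(k_gold) − (n + g + δ)·k_gold = 1.5826 − 0.086×5.1526 ≈ 1.1395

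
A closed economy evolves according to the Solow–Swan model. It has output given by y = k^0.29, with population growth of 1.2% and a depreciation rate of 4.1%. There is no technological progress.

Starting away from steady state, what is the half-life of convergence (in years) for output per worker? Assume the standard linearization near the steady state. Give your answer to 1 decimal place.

Near the steady state the convergence rate is λ = (1 − α)(n + δ).
λ = (1 − 0.29) × 0.053 = 0.71 × 0.053 = 0.03763
Half-life = ln 2 / λ = 0.6931 / 0.03763 ≈ 18.42 years

t_½ ≈ 18.4 years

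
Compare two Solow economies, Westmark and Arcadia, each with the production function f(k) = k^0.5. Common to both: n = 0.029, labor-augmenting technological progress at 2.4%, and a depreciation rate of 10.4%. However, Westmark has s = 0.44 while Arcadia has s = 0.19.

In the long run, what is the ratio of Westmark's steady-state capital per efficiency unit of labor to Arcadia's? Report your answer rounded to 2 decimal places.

ratio ≈ 5.36

Steady-state k* = [s/(n + g + δ)]^(1/(1−α)), so the ratio is [ (s_W/(n + g + δ)_W) / (s_A/(n + g + δ)_A) ]^2.
s_W/(n + g + δ)_W = 0.44/0.157 = 2.8025; s_A/(n + g + δ)_A = 0.19/0.157 = 1.2102.
Ratio = (2.8025/1.2102)^2 = 2.3157^2 ≈ 5.3625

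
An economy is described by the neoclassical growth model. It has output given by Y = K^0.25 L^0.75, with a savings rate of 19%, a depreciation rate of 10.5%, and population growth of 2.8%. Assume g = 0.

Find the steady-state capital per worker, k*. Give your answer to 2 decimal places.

k* ≈ 1.61

Steady state requires s·f(k) = (n + δ)·k, i.e. s·k^α = (n + δ)·k.
Dividing both sides by k: k^(1−α) = s / (n + δ).
k^0.75 = 0.19 / (0.028 + 0.105) = 0.19 / 0.133 = 1.4286
k* = 1.4286^(1/0.75) ≈ 1.6090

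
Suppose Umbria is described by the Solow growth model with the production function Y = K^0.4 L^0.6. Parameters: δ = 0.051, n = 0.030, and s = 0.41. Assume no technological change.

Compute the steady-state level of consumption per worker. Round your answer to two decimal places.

In steady state, investment equals break-even investment: s·k^α = (n + δ)·k.
Rearranging, k^(1−α) = s / (n + δ).
k^0.6 = 0.41 / (0.030 + 0.051) = 0.41 / 0.081 = 5.0617
k* = 5.0617^(1/0.6) ≈ 14.9220
y* = (k*)^α = 14.9220^0.4 ≈ 2.9480
c* = (1 − s)·y* = (1 − 0.41) × 2.9480 ≈ 1.7393

c* = 1.74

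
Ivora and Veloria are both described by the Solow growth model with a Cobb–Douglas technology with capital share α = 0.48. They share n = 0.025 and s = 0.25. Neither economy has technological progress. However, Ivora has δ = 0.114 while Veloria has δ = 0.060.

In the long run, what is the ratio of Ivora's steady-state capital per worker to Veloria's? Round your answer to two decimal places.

Steady-state k* = [s/(n + δ)]^(1/(1−α)), so the ratio is [ (s_I/(n + δ)_I) / (s_V/(n + δ)_V) ]^1.9231.
s_I/(n + δ)_I = 0.25/0.139 = 1.7986; s_V/(n + δ)_V = 0.25/0.085 = 2.9412.
Ratio = (1.7986/2.9412)^1.9231 = 0.6115^1.9231 ≈ 0.3883

k*_I / k*_V ≈ 0.39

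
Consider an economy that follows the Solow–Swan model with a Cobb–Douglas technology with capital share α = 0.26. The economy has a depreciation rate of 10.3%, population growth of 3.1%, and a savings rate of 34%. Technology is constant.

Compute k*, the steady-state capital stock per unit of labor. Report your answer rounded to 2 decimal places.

k* = 3.52

In steady state, investment equals break-even investment: s·k^α = (n + δ)·k.
Rearranging, k^(1−α) = s / (n + δ).
k^0.74 = 0.34 / (0.031 + 0.103) = 0.34 / 0.134 = 2.5373
k* = 2.5373^(1/0.74) ≈ 3.5192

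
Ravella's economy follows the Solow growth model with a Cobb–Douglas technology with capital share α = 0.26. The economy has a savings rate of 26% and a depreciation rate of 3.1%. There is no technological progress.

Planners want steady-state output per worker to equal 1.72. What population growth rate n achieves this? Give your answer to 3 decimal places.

At the steady state, Δk = 0, so s·k^α = (n + δ)·k.
Since y* = [s/(n + δ)]^(α/(1−α)), we have s/(n + δ) = (y*)^((1−α)/α) = 1.72^2.8462 = 4.6812.
Therefore n + δ = s / 4.6812 = 0.26 / 4.6812 = 0.0555, so n = 0.0555 − 0.031 = 0.0245.

n ≈ 0.025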